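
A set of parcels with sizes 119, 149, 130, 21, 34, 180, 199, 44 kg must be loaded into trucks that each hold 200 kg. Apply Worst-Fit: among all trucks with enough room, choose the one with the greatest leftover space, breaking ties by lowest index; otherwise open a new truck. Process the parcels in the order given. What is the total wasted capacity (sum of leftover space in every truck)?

Put 119 kg in truck 1; 81 kg remain.
Put 149 kg in truck 2; 51 kg remain.
Put 130 kg in truck 3; 70 kg remain.
Put 21 kg in truck 1; 60 kg remain.
Put 34 kg in truck 3; 36 kg remain.
Put 180 kg in truck 4; 20 kg remain.
Put 199 kg in truck 5; 1 kg remain.
Put 44 kg in truck 1; 16 kg remain.
5 trucks × 200 kg = 1000 kg; used 876 kg; unused 124 kg.

124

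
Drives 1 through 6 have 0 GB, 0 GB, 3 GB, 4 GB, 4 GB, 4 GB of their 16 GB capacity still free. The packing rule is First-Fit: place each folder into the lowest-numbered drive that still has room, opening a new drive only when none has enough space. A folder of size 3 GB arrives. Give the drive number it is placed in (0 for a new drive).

3

Drives with room: drive 3 (3 GB), drive 4 (4 GB), drive 5 (4 GB), drive 6 (4 GB).
The first with room is drive 3.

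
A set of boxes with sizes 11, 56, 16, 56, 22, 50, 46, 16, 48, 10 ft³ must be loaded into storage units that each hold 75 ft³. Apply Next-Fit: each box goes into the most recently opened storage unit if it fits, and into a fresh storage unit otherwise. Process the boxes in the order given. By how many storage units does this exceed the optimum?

Next-Fit: [11,56] [16,56] [22,50] [46,16] [48,10] → 5 storage units.
Total size 331 ft³; any packing needs at least ⌈331/75⌉ = 5 storage units.
So 5 is already optimal.

0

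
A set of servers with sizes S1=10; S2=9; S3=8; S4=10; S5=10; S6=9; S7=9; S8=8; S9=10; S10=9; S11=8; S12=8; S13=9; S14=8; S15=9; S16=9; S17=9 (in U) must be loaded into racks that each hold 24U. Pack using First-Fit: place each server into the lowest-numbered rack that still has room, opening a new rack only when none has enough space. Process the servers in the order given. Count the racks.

8 racks

S1 (10U) → rack 1 (remaining 14U)
S2 (9U) → rack 1 (remaining 5U)
S3 (8U) → rack 2 (remaining 16U)
S4 (10U) → rack 2 (remaining 6U)
S5 (10U) → rack 3 (remaining 14U)
S6 (9U) → rack 3 (remaining 5U)
S7 (9U) → rack 4 (remaining 15U)
S8 (8U) → rack 4 (remaining 7U)
S9 (10U) → rack 5 (remaining 14U)
S10 (9U) → rack 5 (remaining 5U)
S11 (8U) → rack 6 (remaining 16U)
S12 (8U) → rack 6 (remaining 8U)
S13 (9U) → rack 7 (remaining 15U)
S14 (8U) → rack 6 (remaining 0U)
S15 (9U) → rack 7 (remaining 6U)
S16 (9U) → rack 8 (remaining 15U)
S17 (9U) → rack 8 (remaining 6U)
Final racks: [10,9] [8,10] [10,9] [9,8] [10,9] [8,8,8] [9,9] [9,9].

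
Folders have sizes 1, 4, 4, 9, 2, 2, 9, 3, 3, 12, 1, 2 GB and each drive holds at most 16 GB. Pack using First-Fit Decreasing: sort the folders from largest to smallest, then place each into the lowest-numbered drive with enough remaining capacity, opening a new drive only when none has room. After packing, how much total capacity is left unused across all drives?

12

Sorted descending: 12, 9, 9, 4, 4, 3, 3, 2, 2, 2, 1, 1.
12 GB → drive 1 (remaining 4 GB)
9 GB → drive 2 (remaining 7 GB)
9 GB → drive 3 (remaining 7 GB)
4 GB → drive 1 (remaining 0 GB)
4 GB → drive 2 (remaining 3 GB)
3 GB → drive 2 (remaining 0 GB)
3 GB → drive 3 (remaining 4 GB)
2 GB → drive 3 (remaining 2 GB)
2 GB → drive 3 (remaining 0 GB)
2 GB → drive 4 (remaining 14 GB)
1 GB → drive 4 (remaining 13 GB)
1 GB → drive 4 (remaining 12 GB)
4 drives × 16 GB = 64 GB; used 52 GB; unused 12 GB.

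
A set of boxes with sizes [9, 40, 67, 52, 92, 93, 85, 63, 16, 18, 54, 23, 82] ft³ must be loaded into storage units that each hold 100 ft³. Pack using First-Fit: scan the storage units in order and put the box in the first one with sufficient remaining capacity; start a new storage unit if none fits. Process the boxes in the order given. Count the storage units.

Put 9 ft³ in storage unit 1; 91 ft³ remain.
Put 40 ft³ in storage unit 1; 51 ft³ remain.
Put 67 ft³ in storage unit 2; 33 ft³ remain.
Put 52 ft³ in storage unit 3; 48 ft³ remain.
Put 92 ft³ in storage unit 4; 8 ft³ remain.
Put 93 ft³ in storage unit 5; 7 ft³ remain.
Put 85 ft³ in storage unit 6; 15 ft³ remain.
Put 63 ft³ in storage unit 7; 37 ft³ remain.
Put 16 ft³ in storage unit 1; 35 ft³ remain.
Put 18 ft³ in storage unit 1; 17 ft³ remain.
Put 54 ft³ in storage unit 8; 46 ft³ remain.
Put 23 ft³ in storage unit 2; 10 ft³ remain.
Put 82 ft³ in storage unit 9; 18 ft³ remain.

9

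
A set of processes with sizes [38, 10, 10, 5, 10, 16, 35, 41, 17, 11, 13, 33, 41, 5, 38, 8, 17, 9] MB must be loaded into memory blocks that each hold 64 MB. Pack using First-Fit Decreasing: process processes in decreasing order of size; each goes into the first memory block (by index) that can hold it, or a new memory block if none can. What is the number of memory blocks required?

6

Sorted descending: 41, 41, 38, 38, 35, 33, 17, 17, 16, 13, 11, 10, 10, 10, 9, 8, 5, 5.
memory block 1: place 41 MB, 23 MB left
memory block 2: place 41 MB, 23 MB left
memory block 3: place 38 MB, 26 MB left
memory block 4: place 38 MB, 26 MB left
memory block 5: place 35 MB, 29 MB left
memory block 6: place 33 MB, 31 MB left
memory block 1: place 17 MB, 6 MB left
memory block 2: place 17 MB, 6 MB left
memory block 3: place 16 MB, 10 MB left
memory block 4: place 13 MB, 13 MB left
memory block 4: place 11 MB, 2 MB left
memory block 3: place 10 MB, 0 MB left
memory block 5: place 10 MB, 19 MB left
memory block 5: place 10 MB, 9 MB left
memory block 5: place 9 MB, 0 MB left
memory block 6: place 8 MB, 23 MB left
memory block 1: place 5 MB, 1 MB left
memory block 2: place 5 MB, 1 MB left
Final memory blocks: [41,17,5] [41,17,5] [38,16,10] [38,13,11] [35,10,10,9] [33,8].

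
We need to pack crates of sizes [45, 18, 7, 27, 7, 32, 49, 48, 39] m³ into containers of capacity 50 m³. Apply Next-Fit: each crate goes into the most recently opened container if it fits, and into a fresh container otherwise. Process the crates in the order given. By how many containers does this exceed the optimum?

1

Next-Fit: [45] [18,7] [27,7] [32] [49] [48] [39] → 7 containers.
Total size 272 m³; any packing needs at least ⌈272/50⌉ = 6 containers.
An optimal packing achieves that bound: [49] [48] [45] [39,7] [32,18] [27,7] → 6 containers.
Excess: 7 − 6 = 1.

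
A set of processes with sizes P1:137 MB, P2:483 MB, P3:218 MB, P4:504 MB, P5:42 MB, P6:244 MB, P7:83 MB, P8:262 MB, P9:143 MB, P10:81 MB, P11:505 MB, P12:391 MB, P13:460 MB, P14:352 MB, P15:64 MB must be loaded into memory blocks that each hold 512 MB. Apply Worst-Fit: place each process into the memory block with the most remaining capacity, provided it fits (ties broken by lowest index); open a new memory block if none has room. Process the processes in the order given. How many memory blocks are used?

memory block 1: place P1 (137 MB), 375 MB left
memory block 2: place P2 (483 MB), 29 MB left
memory block 1: place P3 (218 MB), 157 MB left
memory block 3: place P4 (504 MB), 8 MB left
memory block 1: place P5 (42 MB), 115 MB left
memory block 4: place P6 (244 MB), 268 MB left
memory block 4: place P7 (83 MB), 185 MB left
memory block 5: place P8 (262 MB), 250 MB left
memory block 5: place P9 (143 MB), 107 MB left
memory block 4: place P10 (81 MB), 104 MB left
memory block 6: place P11 (505 MB), 7 MB left
memory block 7: place P12 (391 MB), 121 MB left
memory block 8: place P13 (460 MB), 52 MB left
memory block 9: place P14 (352 MB), 160 MB left
memory block 9: place P15 (64 MB), 96 MB left
Final memory blocks: [137,218,42] [483] [504] [244,83,81] [262,143] [505] [391] [460] [352,64].

9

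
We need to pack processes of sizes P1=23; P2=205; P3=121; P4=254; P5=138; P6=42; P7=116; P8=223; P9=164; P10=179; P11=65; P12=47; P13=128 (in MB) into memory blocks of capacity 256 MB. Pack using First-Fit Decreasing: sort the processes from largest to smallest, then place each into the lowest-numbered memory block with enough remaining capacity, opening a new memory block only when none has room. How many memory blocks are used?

7

Sorted descending: 254, 223, 205, 179, 164, 138, 128, 121, 116, 65, 47, 42, 23.
254 MB → memory block 1 (remaining 2 MB)
223 MB → memory block 2 (remaining 33 MB)
205 MB → memory block 3 (remaining 51 MB)
179 MB → memory block 4 (remaining 77 MB)
164 MB → memory block 5 (remaining 92 MB)
138 MB → memory block 6 (remaining 118 MB)
128 MB → memory block 7 (remaining 128 MB)
121 MB → memory block 7 (remaining 7 MB)
116 MB → memory block 6 (remaining 2 MB)
65 MB → memory block 4 (remaining 12 MB)
47 MB → memory block 3 (remaining 4 MB)
42 MB → memory block 5 (remaining 50 MB)
23 MB → memory block 2 (remaining 10 MB)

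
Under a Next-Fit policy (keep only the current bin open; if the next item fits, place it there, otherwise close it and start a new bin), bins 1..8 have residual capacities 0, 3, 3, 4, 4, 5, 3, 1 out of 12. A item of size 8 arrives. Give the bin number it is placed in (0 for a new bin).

0

Next-Fit only looks at bin 8, which has 1 free.
8 does not fit, so a new bin is opened.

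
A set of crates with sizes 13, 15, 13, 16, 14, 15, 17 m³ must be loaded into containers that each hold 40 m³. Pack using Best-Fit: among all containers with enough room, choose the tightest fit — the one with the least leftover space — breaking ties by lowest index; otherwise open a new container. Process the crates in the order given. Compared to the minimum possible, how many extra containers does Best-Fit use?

1

Best-Fit: [13,15] [13,16] [14,15] [17] → 4 containers.
Total size 103 m³; any packing needs at least ⌈103/40⌉ = 3 containers.
An optimal packing achieves that bound: [17,16] [15,15] [14,13,13] → 3 containers.
Excess: 4 − 3 = 1.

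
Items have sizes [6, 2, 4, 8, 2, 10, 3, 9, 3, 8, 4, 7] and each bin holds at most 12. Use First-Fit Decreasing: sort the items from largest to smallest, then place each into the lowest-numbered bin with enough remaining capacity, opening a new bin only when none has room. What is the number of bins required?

6 bins

Sorted descending: 10, 9, 8, 8, 7, 6, 4, 4, 3, 3, 2, 2.
bin 1: place 10, 2 left
bin 2: place 9, 3 left
bin 3: place 8, 4 left
bin 4: place 8, 4 left
bin 5: place 7, 5 left
bin 6: place 6, 6 left
bin 3: place 4, 0 left
bin 4: place 4, 0 left
bin 2: place 3, 0 left
bin 5: place 3, 2 left
bin 1: place 2, 0 left
bin 5: place 2, 0 left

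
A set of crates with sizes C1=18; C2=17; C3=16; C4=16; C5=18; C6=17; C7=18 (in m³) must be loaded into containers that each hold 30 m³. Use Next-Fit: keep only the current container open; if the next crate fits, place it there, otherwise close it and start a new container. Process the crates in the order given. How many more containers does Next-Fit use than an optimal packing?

0

Next-Fit: [18] [17] [16] [16] [18] [17] [18] → 7 containers.
7 crates exceed 15 m³ (half the capacity), and no two of those can share a container, so at least 7 containers are needed.
So 7 is already optimal.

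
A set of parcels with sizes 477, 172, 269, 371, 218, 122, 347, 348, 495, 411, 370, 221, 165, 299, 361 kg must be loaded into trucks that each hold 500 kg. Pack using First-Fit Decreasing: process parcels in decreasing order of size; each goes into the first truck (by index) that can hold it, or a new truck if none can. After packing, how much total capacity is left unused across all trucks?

Sorted descending: 495, 477, 411, 371, 370, 361, 348, 347, 299, 269, 221, 218, 172, 165, 122.
Put 495 kg in truck 1; 5 kg remain.
Put 477 kg in truck 2; 23 kg remain.
Put 411 kg in truck 3; 89 kg remain.
Put 371 kg in truck 4; 129 kg remain.
Put 370 kg in truck 5; 130 kg remain.
Put 361 kg in truck 6; 139 kg remain.
Put 348 kg in truck 7; 152 kg remain.
Put 347 kg in truck 8; 153 kg remain.
Put 299 kg in truck 9; 201 kg remain.
Put 269 kg in truck 10; 231 kg remain.
Put 221 kg in truck 10; 10 kg remain.
Put 218 kg in truck 11; 282 kg remain.
Put 172 kg in truck 9; 29 kg remain.
Put 165 kg in truck 11; 117 kg remain.
Put 122 kg in truck 4; 7 kg remain.
11 trucks × 500 kg = 5500 kg; used 4646 kg; unused 854 kg.

854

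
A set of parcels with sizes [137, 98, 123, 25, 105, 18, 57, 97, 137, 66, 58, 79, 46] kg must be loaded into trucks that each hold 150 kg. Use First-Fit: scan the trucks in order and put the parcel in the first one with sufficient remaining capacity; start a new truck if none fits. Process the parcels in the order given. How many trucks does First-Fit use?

truck 1: place 137 kg, 13 kg left
truck 2: place 98 kg, 52 kg left
truck 3: place 123 kg, 27 kg left
truck 2: place 25 kg, 27 kg left
truck 4: place 105 kg, 45 kg left
truck 2: place 18 kg, 9 kg left
truck 5: place 57 kg, 93 kg left
truck 6: place 97 kg, 53 kg left
truck 7: place 137 kg, 13 kg left
truck 5: place 66 kg, 27 kg left
truck 8: place 58 kg, 92 kg left
truck 8: place 79 kg, 13 kg left
truck 6: place 46 kg, 7 kg left

8 trucks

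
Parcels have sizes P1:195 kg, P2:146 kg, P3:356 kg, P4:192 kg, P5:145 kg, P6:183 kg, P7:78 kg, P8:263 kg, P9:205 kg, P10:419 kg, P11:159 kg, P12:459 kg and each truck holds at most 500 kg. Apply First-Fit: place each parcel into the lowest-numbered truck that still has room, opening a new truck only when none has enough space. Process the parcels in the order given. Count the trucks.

7 trucks

truck 1: place P1 (195 kg), 305 kg left
truck 1: place P2 (146 kg), 159 kg left
truck 2: place P3 (356 kg), 144 kg left
truck 3: place P4 (192 kg), 308 kg left
truck 1: place P5 (145 kg), 14 kg left
truck 3: place P6 (183 kg), 125 kg left
truck 2: place P7 (78 kg), 66 kg left
truck 4: place P8 (263 kg), 237 kg left
truck 4: place P9 (205 kg), 32 kg left
truck 5: place P10 (419 kg), 81 kg left
truck 6: place P11 (159 kg), 341 kg left
truck 7: place P12 (459 kg), 41 kg left
Final trucks: [195,146,145] [356,78] [192,183] [263,205] [419] [159] [459].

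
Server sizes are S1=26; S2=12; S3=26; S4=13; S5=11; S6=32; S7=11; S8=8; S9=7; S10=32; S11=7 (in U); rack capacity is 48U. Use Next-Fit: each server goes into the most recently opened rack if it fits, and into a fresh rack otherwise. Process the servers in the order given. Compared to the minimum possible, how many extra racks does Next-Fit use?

Next-Fit: [26,12] [26,13] [11,32] [11,8,7] [32,7] → 5 racks.
Total size 185U; any packing needs at least ⌈185/48⌉ = 4 racks.
An optimal packing achieves that bound: [32,13] [32,12] [26,11,11] [26,8,7,7] → 4 racks.
Excess: 5 − 4 = 1.

1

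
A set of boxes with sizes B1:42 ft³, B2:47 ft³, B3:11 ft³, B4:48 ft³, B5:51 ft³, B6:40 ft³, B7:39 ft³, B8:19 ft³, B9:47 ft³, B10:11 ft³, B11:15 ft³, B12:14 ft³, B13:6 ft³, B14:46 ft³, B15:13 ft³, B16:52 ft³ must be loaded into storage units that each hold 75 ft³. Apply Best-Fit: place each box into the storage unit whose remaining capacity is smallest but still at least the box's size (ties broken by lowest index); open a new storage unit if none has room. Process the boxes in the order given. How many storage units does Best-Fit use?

9 storage units

Put B1 (42 ft³) in storage unit 1; 33 ft³ remain.
Put B2 (47 ft³) in storage unit 2; 28 ft³ remain.
Put B3 (11 ft³) in storage unit 2; 17 ft³ remain.
Put B4 (48 ft³) in storage unit 3; 27 ft³ remain.
Put B5 (51 ft³) in storage unit 4; 24 ft³ remain.
Put B6 (40 ft³) in storage unit 5; 35 ft³ remain.
Put B7 (39 ft³) in storage unit 6; 36 ft³ remain.
Put B8 (19 ft³) in storage unit 4; 5 ft³ remain.
Put B9 (47 ft³) in storage unit 7; 28 ft³ remain.
Put B10 (11 ft³) in storage unit 2; 6 ft³ remain.
Put B11 (15 ft³) in storage unit 3; 12 ft³ remain.
Put B12 (14 ft³) in storage unit 7; 14 ft³ remain.
Put B13 (6 ft³) in storage unit 2; 0 ft³ remain.
Put B14 (46 ft³) in storage unit 8; 29 ft³ remain.
Put B15 (13 ft³) in storage unit 7; 1 ft³ remain.
Put B16 (52 ft³) in storage unit 9; 23 ft³ remain.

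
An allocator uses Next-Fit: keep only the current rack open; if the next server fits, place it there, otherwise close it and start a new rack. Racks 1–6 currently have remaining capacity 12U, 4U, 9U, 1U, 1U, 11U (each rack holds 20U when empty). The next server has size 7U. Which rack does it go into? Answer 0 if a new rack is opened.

Next-Fit only looks at rack 6, which has 11U free.
7U fits there.

6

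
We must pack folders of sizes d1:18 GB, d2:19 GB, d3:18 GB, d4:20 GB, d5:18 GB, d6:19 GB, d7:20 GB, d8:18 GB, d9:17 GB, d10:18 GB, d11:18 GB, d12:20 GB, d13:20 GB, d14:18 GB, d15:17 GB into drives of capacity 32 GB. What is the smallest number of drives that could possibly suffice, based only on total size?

9 drives

Total size = 18 + 19 + 18 + 20 + 18 + 19 + 20 + 18 + 17 + 18 + 18 + 20 + 20 + 18 + 17 = 278 GB.
⌈278 / 32⌉ = 9.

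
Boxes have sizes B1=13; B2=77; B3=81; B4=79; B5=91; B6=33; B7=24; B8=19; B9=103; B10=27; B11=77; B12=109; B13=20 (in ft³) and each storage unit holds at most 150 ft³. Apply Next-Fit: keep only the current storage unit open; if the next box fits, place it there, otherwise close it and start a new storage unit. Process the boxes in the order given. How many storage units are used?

7

storage unit 1: place B1 (13 ft³), 137 ft³ left
storage unit 1: place B2 (77 ft³), 60 ft³ left
storage unit 2: place B3 (81 ft³), 69 ft³ left
storage unit 3: place B4 (79 ft³), 71 ft³ left
storage unit 4: place B5 (91 ft³), 59 ft³ left
storage unit 4: place B6 (33 ft³), 26 ft³ left
storage unit 4: place B7 (24 ft³), 2 ft³ left
storage unit 5: place B8 (19 ft³), 131 ft³ left
storage unit 5: place B9 (103 ft³), 28 ft³ left
storage unit 5: place B10 (27 ft³), 1 ft³ left
storage unit 6: place B11 (77 ft³), 73 ft³ left
storage unit 7: place B12 (109 ft³), 41 ft³ left
storage unit 7: place B13 (20 ft³), 21 ft³ left
Final storage units: [13,77] [81] [79] [91,33,24] [19,103,27] [77] [109,20].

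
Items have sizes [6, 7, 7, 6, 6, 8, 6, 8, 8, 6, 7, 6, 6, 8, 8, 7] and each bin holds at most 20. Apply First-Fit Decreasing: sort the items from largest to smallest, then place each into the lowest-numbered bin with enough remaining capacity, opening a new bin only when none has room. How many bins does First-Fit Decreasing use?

7

Sorted descending: 8, 8, 8, 8, 8, 7, 7, 7, 7, 6, 6, 6, 6, 6, 6, 6.
Put 8 in bin 1; 12 remain.
Put 8 in bin 1; 4 remain.
Put 8 in bin 2; 12 remain.
Put 8 in bin 2; 4 remain.
Put 8 in bin 3; 12 remain.
Put 7 in bin 3; 5 remain.
Put 7 in bin 4; 13 remain.
Put 7 in bin 4; 6 remain.
Put 7 in bin 5; 13 remain.
Put 6 in bin 4; 0 remain.
Put 6 in bin 5; 7 remain.
Put 6 in bin 5; 1 remain.
Put 6 in bin 6; 14 remain.
Put 6 in bin 6; 8 remain.
Put 6 in bin 6; 2 remain.
Put 6 in bin 7; 14 remain.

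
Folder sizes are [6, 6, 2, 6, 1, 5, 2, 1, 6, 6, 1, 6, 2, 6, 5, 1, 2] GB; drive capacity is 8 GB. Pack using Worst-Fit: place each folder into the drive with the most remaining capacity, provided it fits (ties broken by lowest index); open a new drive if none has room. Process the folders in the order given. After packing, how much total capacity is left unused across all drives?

8

Put 6 GB in drive 1; 2 GB remain.
Put 6 GB in drive 2; 2 GB remain.
Put 2 GB in drive 1; 0 GB remain.
Put 6 GB in drive 3; 2 GB remain.
Put 1 GB in drive 2; 1 GB remain.
Put 5 GB in drive 4; 3 GB remain.
Put 2 GB in drive 4; 1 GB remain.
Put 1 GB in drive 3; 1 GB remain.
Put 6 GB in drive 5; 2 GB remain.
Put 6 GB in drive 6; 2 GB remain.
Put 1 GB in drive 5; 1 GB remain.
Put 6 GB in drive 7; 2 GB remain.
Put 2 GB in drive 6; 0 GB remain.
Put 6 GB in drive 8; 2 GB remain.
Put 5 GB in drive 9; 3 GB remain.
Put 1 GB in drive 9; 2 GB remain.
Put 2 GB in drive 7; 0 GB remain.
9 drives × 8 GB = 72 GB; used 64 GB; unused 8 GB.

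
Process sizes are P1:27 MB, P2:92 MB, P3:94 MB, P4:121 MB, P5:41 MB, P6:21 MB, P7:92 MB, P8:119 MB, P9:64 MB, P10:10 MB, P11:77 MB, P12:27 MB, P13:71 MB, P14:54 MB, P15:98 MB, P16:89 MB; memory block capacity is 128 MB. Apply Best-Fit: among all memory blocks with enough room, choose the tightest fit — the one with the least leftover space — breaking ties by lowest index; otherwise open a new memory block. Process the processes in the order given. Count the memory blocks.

10

memory block 1: place P1 (27 MB), 101 MB left
memory block 1: place P2 (92 MB), 9 MB left
memory block 2: place P3 (94 MB), 34 MB left
memory block 3: place P4 (121 MB), 7 MB left
memory block 4: place P5 (41 MB), 87 MB left
memory block 2: place P6 (21 MB), 13 MB left
memory block 5: place P7 (92 MB), 36 MB left
memory block 6: place P8 (119 MB), 9 MB left
memory block 4: place P9 (64 MB), 23 MB left
memory block 2: place P10 (10 MB), 3 MB left
memory block 7: place P11 (77 MB), 51 MB left
memory block 5: place P12 (27 MB), 9 MB left
memory block 8: place P13 (71 MB), 57 MB left
memory block 8: place P14 (54 MB), 3 MB left
memory block 9: place P15 (98 MB), 30 MB left
memory block 10: place P16 (89 MB), 39 MB left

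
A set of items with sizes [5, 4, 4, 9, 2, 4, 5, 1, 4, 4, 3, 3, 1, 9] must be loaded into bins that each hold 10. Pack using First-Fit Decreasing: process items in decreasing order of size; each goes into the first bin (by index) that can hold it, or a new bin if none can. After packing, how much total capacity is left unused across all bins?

2

Sorted descending: 9, 9, 5, 5, 4, 4, 4, 4, 4, 3, 3, 2, 1, 1.
bin 1: place 9, 1 left
bin 2: place 9, 1 left
bin 3: place 5, 5 left
bin 3: place 5, 0 left
bin 4: place 4, 6 left
bin 4: place 4, 2 left
bin 5: place 4, 6 left
bin 5: place 4, 2 left
bin 6: place 4, 6 left
bin 6: place 3, 3 left
bin 6: place 3, 0 left
bin 4: place 2, 0 left
bin 1: place 1, 0 left
bin 2: place 1, 0 left
6 bins × 10 = 60; used 58; unused 2.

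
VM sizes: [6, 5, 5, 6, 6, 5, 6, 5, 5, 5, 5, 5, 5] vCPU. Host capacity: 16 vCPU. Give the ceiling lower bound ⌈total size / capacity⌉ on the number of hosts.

5

Total size = 6 + 5 + 5 + 6 + 6 + 5 + 6 + 5 + 5 + 5 + 5 + 5 + 5 = 69 vCPU.
⌈69 / 16⌉ = 5.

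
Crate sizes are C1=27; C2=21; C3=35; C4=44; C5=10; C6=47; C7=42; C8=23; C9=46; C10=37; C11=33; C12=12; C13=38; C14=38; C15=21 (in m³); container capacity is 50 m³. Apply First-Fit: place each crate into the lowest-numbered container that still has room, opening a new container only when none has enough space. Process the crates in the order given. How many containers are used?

12 containers

container 1: place C1 (27 m³), 23 m³ left
container 1: place C2 (21 m³), 2 m³ left
container 2: place C3 (35 m³), 15 m³ left
container 3: place C4 (44 m³), 6 m³ left
container 2: place C5 (10 m³), 5 m³ left
container 4: place C6 (47 m³), 3 m³ left
container 5: place C7 (42 m³), 8 m³ left
container 6: place C8 (23 m³), 27 m³ left
container 7: place C9 (46 m³), 4 m³ left
container 8: place C10 (37 m³), 13 m³ left
container 9: place C11 (33 m³), 17 m³ left
container 6: place C12 (12 m³), 15 m³ left
container 10: place C13 (38 m³), 12 m³ left
container 11: place C14 (38 m³), 12 m³ left
container 12: place C15 (21 m³), 29 m³ left
Final containers: [27,21] [35,10] [44] [47] [42] [23,12] [46] [37] [33] [38] [38] [21].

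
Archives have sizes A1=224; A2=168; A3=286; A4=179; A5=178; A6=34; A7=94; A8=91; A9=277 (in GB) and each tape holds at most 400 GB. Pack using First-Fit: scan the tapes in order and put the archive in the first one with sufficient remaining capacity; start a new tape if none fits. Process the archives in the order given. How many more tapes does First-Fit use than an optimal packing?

1

First-Fit: [224,168] [286,34] [179,178] [94,91] [277] → 5 tapes.
Total size 1531 GB; any packing needs at least ⌈1531/400⌉ = 4 tapes.
An optimal packing achieves that bound: [286,94] [277,91] [224,168] [179,178,34] → 4 tapes.
Excess: 5 − 4 = 1.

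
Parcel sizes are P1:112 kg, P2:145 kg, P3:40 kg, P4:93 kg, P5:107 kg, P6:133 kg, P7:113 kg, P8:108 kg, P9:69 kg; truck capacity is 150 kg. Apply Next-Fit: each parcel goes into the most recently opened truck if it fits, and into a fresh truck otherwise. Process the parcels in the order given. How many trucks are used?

Put P1 (112 kg) in truck 1; 38 kg remain.
Put P2 (145 kg) in truck 2; 5 kg remain.
Put P3 (40 kg) in truck 3; 110 kg remain.
Put P4 (93 kg) in truck 3; 17 kg remain.
Put P5 (107 kg) in truck 4; 43 kg remain.
Put P6 (133 kg) in truck 5; 17 kg remain.
Put P7 (113 kg) in truck 6; 37 kg remain.
Put P8 (108 kg) in truck 7; 42 kg remain.
Put P9 (69 kg) in truck 8; 81 kg remain.

8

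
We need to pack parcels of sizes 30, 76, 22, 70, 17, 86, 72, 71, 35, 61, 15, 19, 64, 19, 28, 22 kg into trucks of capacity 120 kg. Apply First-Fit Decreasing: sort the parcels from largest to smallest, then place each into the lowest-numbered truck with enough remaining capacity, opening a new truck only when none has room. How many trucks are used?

7

Sorted descending: 86, 76, 72, 71, 70, 64, 61, 35, 30, 28, 22, 22, 19, 19, 17, 15.
86 kg → truck 1 (remaining 34 kg)
76 kg → truck 2 (remaining 44 kg)
72 kg → truck 3 (remaining 48 kg)
71 kg → truck 4 (remaining 49 kg)
70 kg → truck 5 (remaining 50 kg)
64 kg → truck 6 (remaining 56 kg)
61 kg → truck 7 (remaining 59 kg)
35 kg → truck 2 (remaining 9 kg)
30 kg → truck 1 (remaining 4 kg)
28 kg → truck 3 (remaining 20 kg)
22 kg → truck 4 (remaining 27 kg)
22 kg → truck 4 (remaining 5 kg)
19 kg → truck 3 (remaining 1 kg)
19 kg → truck 5 (remaining 31 kg)
17 kg → truck 5 (remaining 14 kg)
15 kg → truck 6 (remaining 41 kg)
Final trucks: [86,30] [76,35] [72,28,19] [71,22,22] [70,19,17] [64,15] [61].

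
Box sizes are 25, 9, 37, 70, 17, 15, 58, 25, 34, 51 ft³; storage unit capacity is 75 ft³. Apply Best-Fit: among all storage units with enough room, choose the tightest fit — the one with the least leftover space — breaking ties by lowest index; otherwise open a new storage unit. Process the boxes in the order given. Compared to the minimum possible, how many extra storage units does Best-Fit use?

1

Best-Fit: [25,9,37] [70] [17,15,25] [58] [34] [51] → 6 storage units.
Total size 341 ft³; any packing needs at least ⌈341/75⌉ = 5 storage units.
An optimal packing achieves that bound: [70] [58,17] [51,15,9] [37,34] [25,25] → 5 storage units.
Excess: 6 − 5 = 1.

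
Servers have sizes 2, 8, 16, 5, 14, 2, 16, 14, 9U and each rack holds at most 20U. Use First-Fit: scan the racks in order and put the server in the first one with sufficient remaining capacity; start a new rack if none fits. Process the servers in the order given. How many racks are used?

6

rack 1: place 2U, 18U left
rack 1: place 8U, 10U left
rack 2: place 16U, 4U left
rack 1: place 5U, 5U left
rack 3: place 14U, 6U left
rack 1: place 2U, 3U left
rack 4: place 16U, 4U left
rack 5: place 14U, 6U left
rack 6: place 9U, 11U left
Final racks: [2,8,5,2] [16] [14] [16] [14] [9].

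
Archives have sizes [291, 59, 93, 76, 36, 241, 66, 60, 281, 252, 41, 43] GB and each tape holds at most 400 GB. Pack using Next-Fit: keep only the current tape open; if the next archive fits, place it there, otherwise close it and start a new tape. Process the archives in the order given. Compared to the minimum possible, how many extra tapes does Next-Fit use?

Next-Fit: [291,59] [93,76,36] [241,66,60] [281] [252,41,43] → 5 tapes.
Total size 1539 GB; any packing needs at least ⌈1539/400⌉ = 4 tapes.
An optimal packing achieves that bound: [291,93] [281,76,43] [252,66,60] [241,59,41,36] → 4 tapes.
Excess: 5 − 4 = 1.

1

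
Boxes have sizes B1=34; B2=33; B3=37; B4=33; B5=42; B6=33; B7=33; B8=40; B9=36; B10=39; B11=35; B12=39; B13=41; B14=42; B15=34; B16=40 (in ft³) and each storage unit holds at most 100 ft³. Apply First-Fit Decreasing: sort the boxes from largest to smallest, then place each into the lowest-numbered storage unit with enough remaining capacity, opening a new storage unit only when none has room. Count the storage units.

Sorted descending: 42, 42, 41, 40, 40, 39, 39, 37, 36, 35, 34, 34, 33, 33, 33, 33.
42 ft³ → storage unit 1 (remaining 58 ft³)
42 ft³ → storage unit 1 (remaining 16 ft³)
41 ft³ → storage unit 2 (remaining 59 ft³)
40 ft³ → storage unit 2 (remaining 19 ft³)
40 ft³ → storage unit 3 (remaining 60 ft³)
39 ft³ → storage unit 3 (remaining 21 ft³)
39 ft³ → storage unit 4 (remaining 61 ft³)
37 ft³ → storage unit 4 (remaining 24 ft³)
36 ft³ → storage unit 5 (remaining 64 ft³)
35 ft³ → storage unit 5 (remaining 29 ft³)
34 ft³ → storage unit 6 (remaining 66 ft³)
34 ft³ → storage unit 6 (remaining 32 ft³)
33 ft³ → storage unit 7 (remaining 67 ft³)
33 ft³ → storage unit 7 (remaining 34 ft³)
33 ft³ → storage unit 7 (remaining 1 ft³)
33 ft³ → storage unit 8 (remaining 67 ft³)
Final storage units: [42,42] [41,40] [40,39] [39,37] [36,35] [34,34] [33,33,33] [33].

8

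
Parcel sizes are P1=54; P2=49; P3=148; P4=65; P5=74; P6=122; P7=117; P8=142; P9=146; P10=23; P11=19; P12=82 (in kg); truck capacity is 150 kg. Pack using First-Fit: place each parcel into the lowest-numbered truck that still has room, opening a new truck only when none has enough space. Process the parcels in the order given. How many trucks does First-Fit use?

8 trucks

Put P1 (54 kg) in truck 1; 96 kg remain.
Put P2 (49 kg) in truck 1; 47 kg remain.
Put P3 (148 kg) in truck 2; 2 kg remain.
Put P4 (65 kg) in truck 3; 85 kg remain.
Put P5 (74 kg) in truck 3; 11 kg remain.
Put P6 (122 kg) in truck 4; 28 kg remain.
Put P7 (117 kg) in truck 5; 33 kg remain.
Put P8 (142 kg) in truck 6; 8 kg remain.
Put P9 (146 kg) in truck 7; 4 kg remain.
Put P10 (23 kg) in truck 1; 24 kg remain.
Put P11 (19 kg) in truck 1; 5 kg remain.
Put P12 (82 kg) in truck 8; 68 kg remain.
Final trucks: [54,49,23,19] [148] [65,74] [122] [117] [142] [146] [82].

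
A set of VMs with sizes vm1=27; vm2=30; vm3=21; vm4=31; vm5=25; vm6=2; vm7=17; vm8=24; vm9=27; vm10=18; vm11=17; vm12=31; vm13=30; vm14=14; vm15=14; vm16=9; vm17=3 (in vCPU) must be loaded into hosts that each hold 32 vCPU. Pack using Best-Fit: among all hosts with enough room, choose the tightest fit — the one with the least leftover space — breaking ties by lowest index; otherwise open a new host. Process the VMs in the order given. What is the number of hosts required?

Put vm1 (27 vCPU) in host 1; 5 vCPU remain.
Put vm2 (30 vCPU) in host 2; 2 vCPU remain.
Put vm3 (21 vCPU) in host 3; 11 vCPU remain.
Put vm4 (31 vCPU) in host 4; 1 vCPU remain.
Put vm5 (25 vCPU) in host 5; 7 vCPU remain.
Put vm6 (2 vCPU) in host 2; 0 vCPU remain.
Put vm7 (17 vCPU) in host 6; 15 vCPU remain.
Put vm8 (24 vCPU) in host 7; 8 vCPU remain.
Put vm9 (27 vCPU) in host 8; 5 vCPU remain.
Put vm10 (18 vCPU) in host 9; 14 vCPU remain.
Put vm11 (17 vCPU) in host 10; 15 vCPU remain.
Put vm12 (31 vCPU) in host 11; 1 vCPU remain.
Put vm13 (30 vCPU) in host 12; 2 vCPU remain.
Put vm14 (14 vCPU) in host 9; 0 vCPU remain.
Put vm15 (14 vCPU) in host 6; 1 vCPU remain.
Put vm16 (9 vCPU) in host 3; 2 vCPU remain.
Put vm17 (3 vCPU) in host 1; 2 vCPU remain.

12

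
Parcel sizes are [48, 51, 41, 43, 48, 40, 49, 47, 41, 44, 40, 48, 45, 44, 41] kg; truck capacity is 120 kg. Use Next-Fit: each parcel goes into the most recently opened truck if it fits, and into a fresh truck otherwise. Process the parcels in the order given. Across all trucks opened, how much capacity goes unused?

290

48 kg → truck 1 (remaining 72 kg)
51 kg → truck 1 (remaining 21 kg)
41 kg → truck 2 (remaining 79 kg)
43 kg → truck 2 (remaining 36 kg)
48 kg → truck 3 (remaining 72 kg)
40 kg → truck 3 (remaining 32 kg)
49 kg → truck 4 (remaining 71 kg)
47 kg → truck 4 (remaining 24 kg)
41 kg → truck 5 (remaining 79 kg)
44 kg → truck 5 (remaining 35 kg)
40 kg → truck 6 (remaining 80 kg)
48 kg → truck 6 (remaining 32 kg)
45 kg → truck 7 (remaining 75 kg)
44 kg → truck 7 (remaining 31 kg)
41 kg → truck 8 (remaining 79 kg)
8 trucks × 120 kg = 960 kg; used 670 kg; unused 290 kg.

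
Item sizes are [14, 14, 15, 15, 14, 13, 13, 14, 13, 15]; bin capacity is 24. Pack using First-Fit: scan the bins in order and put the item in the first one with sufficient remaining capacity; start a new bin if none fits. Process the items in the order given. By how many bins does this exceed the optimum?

0

First-Fit: [14] [14] [15] [15] [14] [13] [13] [14] [13] [15] → 10 bins.
10 items exceed 12 (half the capacity), and no two of those can share a bin, so at least 10 bins are needed.
So 10 is already optimal.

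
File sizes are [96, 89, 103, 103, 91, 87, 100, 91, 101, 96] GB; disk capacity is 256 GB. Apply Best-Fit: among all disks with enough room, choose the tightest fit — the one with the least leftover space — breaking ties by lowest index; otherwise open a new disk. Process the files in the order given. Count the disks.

5

Put 96 GB in disk 1; 160 GB remain.
Put 89 GB in disk 1; 71 GB remain.
Put 103 GB in disk 2; 153 GB remain.
Put 103 GB in disk 2; 50 GB remain.
Put 91 GB in disk 3; 165 GB remain.
Put 87 GB in disk 3; 78 GB remain.
Put 100 GB in disk 4; 156 GB remain.
Put 91 GB in disk 4; 65 GB remain.
Put 101 GB in disk 5; 155 GB remain.
Put 96 GB in disk 5; 59 GB remain.
Final disks: [96,89] [103,103] [91,87] [100,91] [101,96].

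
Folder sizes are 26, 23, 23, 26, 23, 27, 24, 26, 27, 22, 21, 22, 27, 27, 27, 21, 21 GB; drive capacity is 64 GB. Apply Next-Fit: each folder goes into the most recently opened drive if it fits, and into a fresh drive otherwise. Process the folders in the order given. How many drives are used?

9

26 GB → drive 1 (remaining 38 GB)
23 GB → drive 1 (remaining 15 GB)
23 GB → drive 2 (remaining 41 GB)
26 GB → drive 2 (remaining 15 GB)
23 GB → drive 3 (remaining 41 GB)
27 GB → drive 3 (remaining 14 GB)
24 GB → drive 4 (remaining 40 GB)
26 GB → drive 4 (remaining 14 GB)
27 GB → drive 5 (remaining 37 GB)
22 GB → drive 5 (remaining 15 GB)
21 GB → drive 6 (remaining 43 GB)
22 GB → drive 6 (remaining 21 GB)
27 GB → drive 7 (remaining 37 GB)
27 GB → drive 7 (remaining 10 GB)
27 GB → drive 8 (remaining 37 GB)
21 GB → drive 8 (remaining 16 GB)
21 GB → drive 9 (remaining 43 GB)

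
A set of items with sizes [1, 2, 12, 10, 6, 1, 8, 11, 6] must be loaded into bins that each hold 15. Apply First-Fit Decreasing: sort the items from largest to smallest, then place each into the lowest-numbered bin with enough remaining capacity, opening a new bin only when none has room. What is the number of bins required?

5

Sorted descending: 12, 11, 10, 8, 6, 6, 2, 1, 1.
Put 12 in bin 1; 3 remain.
Put 11 in bin 2; 4 remain.
Put 10 in bin 3; 5 remain.
Put 8 in bin 4; 7 remain.
Put 6 in bin 4; 1 remain.
Put 6 in bin 5; 9 remain.
Put 2 in bin 1; 1 remain.
Put 1 in bin 1; 0 remain.
Put 1 in bin 2; 3 remain.
Final bins: [12,2,1] [11,1] [10] [8,6] [6].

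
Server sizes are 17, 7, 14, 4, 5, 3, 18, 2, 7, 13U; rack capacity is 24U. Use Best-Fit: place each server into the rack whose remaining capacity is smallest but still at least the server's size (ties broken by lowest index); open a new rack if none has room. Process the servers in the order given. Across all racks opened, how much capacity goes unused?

6

Put 17U in rack 1; 7U remain.
Put 7U in rack 1; 0U remain.
Put 14U in rack 2; 10U remain.
Put 4U in rack 2; 6U remain.
Put 5U in rack 2; 1U remain.
Put 3U in rack 3; 21U remain.
Put 18U in rack 3; 3U remain.
Put 2U in rack 3; 1U remain.
Put 7U in rack 4; 17U remain.
Put 13U in rack 4; 4U remain.
4 racks × 24U = 96U; used 90U; unused 6U.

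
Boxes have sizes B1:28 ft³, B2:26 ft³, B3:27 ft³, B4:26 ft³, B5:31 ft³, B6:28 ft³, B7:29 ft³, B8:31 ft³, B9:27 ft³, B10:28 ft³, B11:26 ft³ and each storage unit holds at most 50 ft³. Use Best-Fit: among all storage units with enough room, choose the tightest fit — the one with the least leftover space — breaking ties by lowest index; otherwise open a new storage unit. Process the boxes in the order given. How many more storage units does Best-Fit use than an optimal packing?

Best-Fit: [28] [26] [27] [26] [31] [28] [29] [31] [27] [28] [26] → 11 storage units.
11 boxes exceed 25 ft³ (half the capacity), and no two of those can share a storage unit, so at least 11 storage units are needed.
So 11 is already optimal.

0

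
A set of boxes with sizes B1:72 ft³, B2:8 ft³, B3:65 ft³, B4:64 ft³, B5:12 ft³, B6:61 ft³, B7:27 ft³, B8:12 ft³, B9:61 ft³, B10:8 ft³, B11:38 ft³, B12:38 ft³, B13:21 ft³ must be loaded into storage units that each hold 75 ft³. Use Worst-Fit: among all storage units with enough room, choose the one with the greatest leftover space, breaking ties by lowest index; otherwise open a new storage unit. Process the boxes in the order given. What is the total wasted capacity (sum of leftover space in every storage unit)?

Put B1 (72 ft³) in storage unit 1; 3 ft³ remain.
Put B2 (8 ft³) in storage unit 2; 67 ft³ remain.
Put B3 (65 ft³) in storage unit 2; 2 ft³ remain.
Put B4 (64 ft³) in storage unit 3; 11 ft³ remain.
Put B5 (12 ft³) in storage unit 4; 63 ft³ remain.
Put B6 (61 ft³) in storage unit 4; 2 ft³ remain.
Put B7 (27 ft³) in storage unit 5; 48 ft³ remain.
Put B8 (12 ft³) in storage unit 5; 36 ft³ remain.
Put B9 (61 ft³) in storage unit 6; 14 ft³ remain.
Put B10 (8 ft³) in storage unit 5; 28 ft³ remain.
Put B11 (38 ft³) in storage unit 7; 37 ft³ remain.
Put B12 (38 ft³) in storage unit 8; 37 ft³ remain.
Put B13 (21 ft³) in storage unit 7; 16 ft³ remain.
8 storage units × 75 ft³ = 600 ft³; used 487 ft³; unused 113 ft³.

113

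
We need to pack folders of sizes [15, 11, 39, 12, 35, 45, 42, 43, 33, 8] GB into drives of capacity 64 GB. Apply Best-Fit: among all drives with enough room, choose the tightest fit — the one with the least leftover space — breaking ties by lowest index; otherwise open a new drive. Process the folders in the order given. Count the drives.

6 drives

15 GB → drive 1 (remaining 49 GB)
11 GB → drive 1 (remaining 38 GB)
39 GB → drive 2 (remaining 25 GB)
12 GB → drive 2 (remaining 13 GB)
35 GB → drive 1 (remaining 3 GB)
45 GB → drive 3 (remaining 19 GB)
42 GB → drive 4 (remaining 22 GB)
43 GB → drive 5 (remaining 21 GB)
33 GB → drive 6 (remaining 31 GB)
8 GB → drive 2 (remaining 5 GB)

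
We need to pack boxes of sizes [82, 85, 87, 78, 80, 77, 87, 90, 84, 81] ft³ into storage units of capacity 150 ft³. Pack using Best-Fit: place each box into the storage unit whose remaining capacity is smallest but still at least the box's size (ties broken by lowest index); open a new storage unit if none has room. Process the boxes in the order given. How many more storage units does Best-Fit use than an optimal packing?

Best-Fit: [82] [85] [87] [78] [80] [77] [87] [90] [84] [81] → 10 storage units.
10 boxes exceed 75 ft³ (half the capacity), and no two of those can share a storage unit, so at least 10 storage units are needed.
So 10 is already optimal.

0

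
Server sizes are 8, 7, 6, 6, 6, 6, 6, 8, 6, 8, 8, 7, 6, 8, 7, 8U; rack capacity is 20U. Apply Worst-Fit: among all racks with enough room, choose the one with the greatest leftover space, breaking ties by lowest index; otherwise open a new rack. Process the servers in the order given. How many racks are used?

7

rack 1: place 8U, 12U left
rack 1: place 7U, 5U left
rack 2: place 6U, 14U left
rack 2: place 6U, 8U left
rack 2: place 6U, 2U left
rack 3: place 6U, 14U left
rack 3: place 6U, 8U left
rack 3: place 8U, 0U left
rack 4: place 6U, 14U left
rack 4: place 8U, 6U left
rack 5: place 8U, 12U left
rack 5: place 7U, 5U left
rack 4: place 6U, 0U left
rack 6: place 8U, 12U left
rack 6: place 7U, 5U left
rack 7: place 8U, 12U left
Final racks: [8,7] [6,6,6] [6,6,8] [6,8,6] [8,7] [8,7] [8].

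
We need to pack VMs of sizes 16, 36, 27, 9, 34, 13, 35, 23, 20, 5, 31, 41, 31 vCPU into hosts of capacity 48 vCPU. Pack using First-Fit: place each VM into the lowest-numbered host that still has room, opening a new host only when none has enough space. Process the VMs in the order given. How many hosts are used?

8

Put 16 vCPU in host 1; 32 vCPU remain.
Put 36 vCPU in host 2; 12 vCPU remain.
Put 27 vCPU in host 1; 5 vCPU remain.
Put 9 vCPU in host 2; 3 vCPU remain.
Put 34 vCPU in host 3; 14 vCPU remain.
Put 13 vCPU in host 3; 1 vCPU remain.
Put 35 vCPU in host 4; 13 vCPU remain.
Put 23 vCPU in host 5; 25 vCPU remain.
Put 20 vCPU in host 5; 5 vCPU remain.
Put 5 vCPU in host 1; 0 vCPU remain.
Put 31 vCPU in host 6; 17 vCPU remain.
Put 41 vCPU in host 7; 7 vCPU remain.
Put 31 vCPU in host 8; 17 vCPU remain.
Final hosts: [16,27,5] [36,9] [34,13] [35] [23,20] [31] [41] [31].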